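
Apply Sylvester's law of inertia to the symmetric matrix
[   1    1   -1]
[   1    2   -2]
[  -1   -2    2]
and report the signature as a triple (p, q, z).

step 0: pivot 1 → sign +
step 1: pivot 1 → sign +
step 2: row/col 2 already zero → sign 0
signature = (2, 0, 1)

Answer: (2, 0, 1)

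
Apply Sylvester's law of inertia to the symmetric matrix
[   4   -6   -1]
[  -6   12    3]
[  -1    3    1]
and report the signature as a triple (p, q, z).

Answer: (2, 0, 1)

Derivation:
step 0: pivot 4 → sign +
step 1: pivot 3 → sign +
step 2: row/col 2 already zero → sign 0
signature = (2, 0, 1)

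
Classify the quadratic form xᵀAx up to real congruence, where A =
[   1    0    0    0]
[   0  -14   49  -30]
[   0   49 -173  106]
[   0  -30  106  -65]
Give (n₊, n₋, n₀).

step 0: pivot 1 → sign +
step 1: pivot -14 → sign −
step 2: pivot -3/2 → sign −
step 3: pivot -1/21 → sign −
signature = (1, 3, 0)

Answer: (1, 3, 0)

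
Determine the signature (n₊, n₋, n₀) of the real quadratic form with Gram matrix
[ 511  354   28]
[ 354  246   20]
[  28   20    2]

step 0: pivot 511 → sign +
step 1: pivot 390/511 → sign +
step 2: pivot -2/195 → sign −
signature = (2, 1, 0)

Answer: (2, 1, 0)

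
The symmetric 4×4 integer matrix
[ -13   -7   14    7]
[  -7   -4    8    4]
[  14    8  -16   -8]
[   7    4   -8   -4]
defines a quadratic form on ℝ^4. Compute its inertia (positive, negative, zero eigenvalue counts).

Answer: (0, 2, 2)

Derivation:
step 0: pivot -13 → sign −
step 1: pivot -3/13 → sign −
step 2: row/col 2 already zero → sign 0
step 3: row/col 3 already zero → sign 0
signature = (0, 2, 2)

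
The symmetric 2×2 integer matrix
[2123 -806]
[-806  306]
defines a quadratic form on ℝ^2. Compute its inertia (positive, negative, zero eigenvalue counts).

step 0: pivot 2123 → sign +
step 1: pivot 2/2123 → sign +
signature = (2, 0, 0)

Answer: (2, 0, 0)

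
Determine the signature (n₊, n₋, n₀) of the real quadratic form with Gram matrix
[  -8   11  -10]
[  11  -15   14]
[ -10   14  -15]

Answer: (1, 2, 0)

Derivation:
step 0: pivot -8 → sign −
step 1: pivot 1/8 → sign +
step 2: pivot -3 → sign −
signature = (1, 2, 0)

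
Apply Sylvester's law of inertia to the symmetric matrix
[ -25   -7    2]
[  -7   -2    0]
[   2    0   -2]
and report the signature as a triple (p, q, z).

Answer: (1, 2, 0)

Derivation:
step 0: pivot -25 → sign −
step 1: pivot -1/25 → sign −
step 2: pivot 6 → sign +
signature = (1, 2, 0)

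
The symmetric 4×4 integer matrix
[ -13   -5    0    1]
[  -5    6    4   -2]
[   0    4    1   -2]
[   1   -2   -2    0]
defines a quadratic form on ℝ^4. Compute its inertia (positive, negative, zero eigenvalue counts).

Answer: (1, 3, 0)

Derivation:
step 0: pivot -13 → sign −
step 1: pivot 103/13 → sign +
step 2: pivot -105/103 → sign −
step 3: pivot -2/105 → sign −
signature = (1, 3, 0)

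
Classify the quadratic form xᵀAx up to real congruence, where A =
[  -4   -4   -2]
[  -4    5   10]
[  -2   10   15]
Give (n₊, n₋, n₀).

Answer: (1, 1, 1)

Derivation:
step 0: pivot -4 → sign −
step 1: pivot 9 → sign +
step 2: row/col 2 already zero → sign 0
signature = (1, 1, 1)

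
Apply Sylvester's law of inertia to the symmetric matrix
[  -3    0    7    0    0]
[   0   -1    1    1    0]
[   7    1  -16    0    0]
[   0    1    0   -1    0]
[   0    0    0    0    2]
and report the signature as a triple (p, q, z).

Answer: (2, 3, 0)

Derivation:
step 0: pivot -3 → sign −
step 1: pivot -1 → sign −
step 2: pivot 4/3 → sign +
step 3: pivot -3/4 → sign −
step 4: pivot 2 → sign +
signature = (2, 3, 0)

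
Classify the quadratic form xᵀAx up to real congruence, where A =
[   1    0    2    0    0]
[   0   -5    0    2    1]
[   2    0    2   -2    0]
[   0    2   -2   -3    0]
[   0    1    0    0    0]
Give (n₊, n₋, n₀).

step 0: pivot 1 → sign +
step 1: pivot -5 → sign −
step 2: pivot -2 → sign −
step 3: pivot -1/5 → sign −
step 4: pivot 1 → sign +
signature = (2, 3, 0)

Answer: (2, 3, 0)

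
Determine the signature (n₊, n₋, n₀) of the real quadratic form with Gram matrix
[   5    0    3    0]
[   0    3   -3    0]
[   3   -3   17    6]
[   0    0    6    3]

step 0: pivot 5 → sign +
step 1: pivot 3 → sign +
step 2: pivot 61/5 → sign +
step 3: pivot 3/61 → sign +
signature = (4, 0, 0)

Answer: (4, 0, 0)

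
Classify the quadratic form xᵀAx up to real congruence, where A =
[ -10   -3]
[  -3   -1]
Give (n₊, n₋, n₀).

step 0: pivot -10 → sign −
step 1: pivot -1/10 → sign −
signature = (0, 2, 0)

Answer: (0, 2, 0)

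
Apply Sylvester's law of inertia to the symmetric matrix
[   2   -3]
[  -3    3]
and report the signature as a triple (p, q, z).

Answer: (1, 1, 0)

Derivation:
step 0: pivot 2 → sign +
step 1: pivot -3/2 → sign −
signature = (1, 1, 0)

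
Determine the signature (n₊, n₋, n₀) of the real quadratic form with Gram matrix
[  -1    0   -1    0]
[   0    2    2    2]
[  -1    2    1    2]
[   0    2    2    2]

step 0: pivot -1 → sign −
step 1: pivot 2 → sign +
step 2: row/col 2 already zero → sign 0
step 3: row/col 3 already zero → sign 0
signature = (1, 1, 2)

Answer: (1, 1, 2)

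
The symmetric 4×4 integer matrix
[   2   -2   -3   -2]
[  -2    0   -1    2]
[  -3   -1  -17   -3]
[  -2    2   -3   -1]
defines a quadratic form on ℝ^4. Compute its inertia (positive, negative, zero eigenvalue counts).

step 0: pivot 2 → sign +
step 1: pivot -2 → sign −
step 2: pivot -27/2 → sign −
step 3: pivot -1/3 → sign −
signature = (1, 3, 0)

Answer: (1, 3, 0)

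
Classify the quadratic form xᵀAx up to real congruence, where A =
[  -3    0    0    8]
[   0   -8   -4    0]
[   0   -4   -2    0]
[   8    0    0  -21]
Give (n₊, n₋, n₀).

step 0: pivot -3 → sign −
step 1: pivot -8 → sign −
step 2: pivot 1/3 → sign +
step 3: row/col 3 already zero → sign 0
signature = (1, 2, 1)

Answer: (1, 2, 1)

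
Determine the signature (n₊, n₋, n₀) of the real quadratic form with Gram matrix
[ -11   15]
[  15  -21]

step 0: pivot -11 → sign −
step 1: pivot -6/11 → sign −
signature = (0, 2, 0)

Answer: (0, 2, 0)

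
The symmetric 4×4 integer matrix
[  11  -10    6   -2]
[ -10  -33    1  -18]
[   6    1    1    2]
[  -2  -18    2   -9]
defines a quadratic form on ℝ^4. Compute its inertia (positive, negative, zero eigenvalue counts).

step 0: pivot 11 → sign +
step 1: pivot -463/11 → sign −
step 2: pivot -594/463 → sign −
step 3: pivot -1/33 → sign −
signature = (1, 3, 0)

Answer: (1, 3, 0)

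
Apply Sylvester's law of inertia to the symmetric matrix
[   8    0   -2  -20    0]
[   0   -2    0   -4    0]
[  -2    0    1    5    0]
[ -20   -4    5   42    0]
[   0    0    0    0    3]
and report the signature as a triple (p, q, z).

step 0: pivot 8 → sign +
step 1: pivot -2 → sign −
step 2: pivot 1/2 → sign +
step 3: pivot 3 → sign +
step 4: row/col 4 already zero → sign 0
signature = (3, 1, 1)

Answer: (3, 1, 1)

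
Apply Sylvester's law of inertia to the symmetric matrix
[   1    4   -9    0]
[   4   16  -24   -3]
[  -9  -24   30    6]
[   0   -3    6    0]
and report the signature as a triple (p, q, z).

Answer: (2, 2, 0)

Derivation:
step 0: pivot 1 → sign +
step 1: pivot -51 → sign −
step 2: pivot 48/17 → sign +
step 3: pivot -3/16 → sign −
signature = (2, 2, 0)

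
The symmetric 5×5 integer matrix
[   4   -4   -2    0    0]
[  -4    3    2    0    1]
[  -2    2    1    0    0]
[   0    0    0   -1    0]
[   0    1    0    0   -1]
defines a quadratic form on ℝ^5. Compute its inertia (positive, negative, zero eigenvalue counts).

Answer: (1, 2, 2)

Derivation:
step 0: pivot 4 → sign +
step 1: pivot -1 → sign −
step 2: pivot -1 → sign −
step 3: row/col 3 already zero → sign 0
step 4: row/col 4 already zero → sign 0
signature = (1, 2, 2)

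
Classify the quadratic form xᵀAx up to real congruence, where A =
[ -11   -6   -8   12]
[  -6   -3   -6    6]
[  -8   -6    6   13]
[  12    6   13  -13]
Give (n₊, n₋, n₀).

step 0: pivot -11 → sign −
step 1: pivot 3/11 → sign +
step 2: pivot 2 → sign +
step 3: pivot -3/2 → sign −
signature = (2, 2, 0)

Answer: (2, 2, 0)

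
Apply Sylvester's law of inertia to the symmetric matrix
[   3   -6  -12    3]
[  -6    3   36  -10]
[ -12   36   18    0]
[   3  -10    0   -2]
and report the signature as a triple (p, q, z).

step 0: pivot 3 → sign +
step 1: pivot -9 → sign −
step 2: pivot -14 → sign −
step 3: pivot -1/21 → sign −
signature = (1, 3, 0)

Answer: (1, 3, 0)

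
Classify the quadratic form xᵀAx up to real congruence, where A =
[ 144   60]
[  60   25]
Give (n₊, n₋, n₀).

step 0: pivot 144 → sign +
step 1: row/col 1 already zero → sign 0
signature = (1, 0, 1)

Answer: (1, 0, 1)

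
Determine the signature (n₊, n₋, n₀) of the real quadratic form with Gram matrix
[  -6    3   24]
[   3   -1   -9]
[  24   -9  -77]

step 0: pivot -6 → sign −
step 1: pivot 1/2 → sign +
step 2: pivot 1 → sign +
signature = (2, 1, 0)

Answer: (2, 1, 0)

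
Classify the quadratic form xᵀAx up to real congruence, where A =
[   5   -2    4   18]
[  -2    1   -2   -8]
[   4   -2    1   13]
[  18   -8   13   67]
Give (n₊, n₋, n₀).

step 0: pivot 5 → sign +
step 1: pivot 1/5 → sign +
step 2: pivot -3 → sign −
step 3: pivot 2 → sign +
signature = (3, 1, 0)

Answer: (3, 1, 0)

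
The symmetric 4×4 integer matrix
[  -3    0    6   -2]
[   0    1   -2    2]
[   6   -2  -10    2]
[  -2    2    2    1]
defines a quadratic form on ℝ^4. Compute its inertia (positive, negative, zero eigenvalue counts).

step 0: pivot -3 → sign −
step 1: pivot 1 → sign +
step 2: pivot -2 → sign −
step 3: pivot 1/3 → sign +
signature = (2, 2, 0)

Answer: (2, 2, 0)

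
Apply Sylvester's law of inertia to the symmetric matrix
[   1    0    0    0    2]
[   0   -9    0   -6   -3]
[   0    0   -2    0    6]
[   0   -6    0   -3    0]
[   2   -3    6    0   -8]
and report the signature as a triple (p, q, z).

Answer: (3, 2, 0)

Derivation:
step 0: pivot 1 → sign +
step 1: pivot -9 → sign −
step 2: pivot -2 → sign −
step 3: pivot 1 → sign +
step 4: pivot 3 → sign +
signature = (3, 2, 0)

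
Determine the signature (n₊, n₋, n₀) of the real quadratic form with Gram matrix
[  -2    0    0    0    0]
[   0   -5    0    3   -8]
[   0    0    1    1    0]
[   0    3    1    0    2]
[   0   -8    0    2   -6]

step 0: pivot -2 → sign −
step 1: pivot -5 → sign −
step 2: pivot 1 → sign +
step 3: pivot 4/5 → sign +
step 4: pivot -3 → sign −
signature = (2, 3, 0)

Answer: (2, 3, 0)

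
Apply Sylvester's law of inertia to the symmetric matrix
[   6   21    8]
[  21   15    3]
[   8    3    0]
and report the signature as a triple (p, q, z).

step 0: pivot 6 → sign +
step 1: pivot -117/2 → sign −
step 2: pivot 2/117 → sign +
signature = (2, 1, 0)

Answer: (2, 1, 0)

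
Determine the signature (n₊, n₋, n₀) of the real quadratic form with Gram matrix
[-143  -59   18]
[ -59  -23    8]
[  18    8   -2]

Answer: (2, 1, 0)

Derivation:
step 0: pivot -143 → sign −
step 1: pivot 192/143 → sign +
step 2: pivot 1/48 → sign +
signature = (2, 1, 0)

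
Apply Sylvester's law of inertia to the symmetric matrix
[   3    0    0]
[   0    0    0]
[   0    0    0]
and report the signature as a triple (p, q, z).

Answer: (1, 0, 2)

Derivation:
step 0: pivot 3 → sign +
step 1: row/col 1 already zero → sign 0
step 2: row/col 2 already zero → sign 0
signature = (1, 0, 2)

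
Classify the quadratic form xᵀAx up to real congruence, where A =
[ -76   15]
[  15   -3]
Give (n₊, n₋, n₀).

Answer: (0, 2, 0)

Derivation:
step 0: pivot -76 → sign −
step 1: pivot -3/76 → sign −
signature = (0, 2, 0)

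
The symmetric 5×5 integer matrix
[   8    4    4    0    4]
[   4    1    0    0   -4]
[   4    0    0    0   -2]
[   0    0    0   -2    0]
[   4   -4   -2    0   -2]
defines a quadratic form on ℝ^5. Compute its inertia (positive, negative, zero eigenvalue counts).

step 0: pivot 8 → sign +
step 1: pivot -1 → sign −
step 2: pivot 2 → sign +
step 3: pivot -2 → sign −
step 4: row/col 4 already zero → sign 0
signature = (2, 2, 1)

Answer: (2, 2, 1)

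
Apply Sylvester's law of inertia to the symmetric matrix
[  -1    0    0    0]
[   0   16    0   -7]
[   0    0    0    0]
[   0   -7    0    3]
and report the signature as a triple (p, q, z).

step 0: pivot -1 → sign −
step 1: pivot 16 → sign +
step 2: pivot -1/16 → sign −
step 3: row/col 3 already zero → sign 0
signature = (1, 2, 1)

Answer: (1, 2, 1)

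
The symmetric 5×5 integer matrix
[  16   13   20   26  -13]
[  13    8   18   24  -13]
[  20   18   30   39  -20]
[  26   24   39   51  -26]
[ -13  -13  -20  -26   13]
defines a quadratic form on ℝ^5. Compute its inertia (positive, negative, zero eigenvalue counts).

step 0: pivot 16 → sign +
step 1: pivot -41/16 → sign −
step 2: pivot 254/41 → sign +
step 3: pivot 105/254 → sign +
step 4: pivot -3/35 → sign −
signature = (3, 2, 0)

Answer: (3, 2, 0)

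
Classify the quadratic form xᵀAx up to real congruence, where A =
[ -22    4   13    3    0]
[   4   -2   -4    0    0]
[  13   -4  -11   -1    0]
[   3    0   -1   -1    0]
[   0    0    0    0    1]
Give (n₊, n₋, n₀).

step 0: pivot -22 → sign −
step 1: pivot -14/11 → sign −
step 2: pivot -17/14 → sign −
step 3: pivot -6/17 → sign −
step 4: pivot 1 → sign +
signature = (1, 4, 0)

Answer: (1, 4, 0)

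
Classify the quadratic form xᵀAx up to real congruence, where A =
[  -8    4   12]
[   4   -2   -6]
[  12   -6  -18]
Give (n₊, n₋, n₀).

Answer: (0, 1, 2)

Derivation:
step 0: pivot -8 → sign −
step 1: row/col 1 already zero → sign 0
step 2: row/col 2 already zero → sign 0
signature = (0, 1, 2)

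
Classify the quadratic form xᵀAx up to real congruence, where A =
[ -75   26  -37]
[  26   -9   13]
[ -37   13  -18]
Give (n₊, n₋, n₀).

step 0: pivot -75 → sign −
step 1: pivot 1/75 → sign +
step 2: pivot -2 → sign −
signature = (1, 2, 0)

Answer: (1, 2, 0)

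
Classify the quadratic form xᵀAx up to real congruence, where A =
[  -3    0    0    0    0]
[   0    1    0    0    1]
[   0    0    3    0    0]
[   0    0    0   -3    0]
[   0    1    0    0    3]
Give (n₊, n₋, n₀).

step 0: pivot -3 → sign −
step 1: pivot 1 → sign +
step 2: pivot 3 → sign +
step 3: pivot -3 → sign −
step 4: pivot 2 → sign +
signature = (3, 2, 0)

Answer: (3, 2, 0)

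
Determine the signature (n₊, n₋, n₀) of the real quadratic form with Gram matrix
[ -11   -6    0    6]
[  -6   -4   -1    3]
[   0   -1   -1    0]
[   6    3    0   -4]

Answer: (1, 3, 0)

Derivation:
step 0: pivot -11 → sign −
step 1: pivot -8/11 → sign −
step 2: pivot 3/8 → sign +
step 3: pivot -1 → sign −
signature = (1, 3, 0)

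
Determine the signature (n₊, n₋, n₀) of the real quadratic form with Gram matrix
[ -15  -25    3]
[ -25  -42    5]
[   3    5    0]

Answer: (1, 2, 0)

Derivation:
step 0: pivot -15 → sign −
step 1: pivot -1/3 → sign −
step 2: pivot 3/5 → sign +
signature = (1, 2, 0)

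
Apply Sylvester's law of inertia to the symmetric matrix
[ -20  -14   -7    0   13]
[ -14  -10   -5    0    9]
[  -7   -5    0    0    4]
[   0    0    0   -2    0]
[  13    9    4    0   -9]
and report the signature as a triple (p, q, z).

Answer: (1, 4, 0)

Derivation:
step 0: pivot -20 → sign −
step 1: pivot -1/5 → sign −
step 2: pivot 5/2 → sign +
step 3: pivot -2 → sign −
step 4: pivot -3/5 → sign −
signature = (1, 4, 0)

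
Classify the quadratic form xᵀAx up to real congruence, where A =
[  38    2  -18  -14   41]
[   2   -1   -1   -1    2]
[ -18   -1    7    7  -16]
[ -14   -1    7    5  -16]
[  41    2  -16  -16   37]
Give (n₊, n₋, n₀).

Answer: (2, 2, 1)

Derivation:
step 0: pivot 38 → sign +
step 1: pivot -21/19 → sign −
step 2: pivot -32/21 → sign −
step 3: pivot 1/2 → sign +
step 4: row/col 4 already zero → sign 0
signature = (2, 2, 1)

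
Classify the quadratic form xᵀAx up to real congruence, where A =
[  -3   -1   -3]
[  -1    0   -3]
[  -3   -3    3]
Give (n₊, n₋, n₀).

step 0: pivot -3 → sign −
step 1: pivot 1/3 → sign +
step 2: pivot -6 → sign −
signature = (1, 2, 0)

Answer: (1, 2, 0)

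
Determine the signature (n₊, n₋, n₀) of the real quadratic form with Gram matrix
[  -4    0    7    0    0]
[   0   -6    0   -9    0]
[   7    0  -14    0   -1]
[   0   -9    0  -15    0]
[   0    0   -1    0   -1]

step 0: pivot -4 → sign −
step 1: pivot -6 → sign −
step 2: pivot -7/4 → sign −
step 3: pivot -3/2 → sign −
step 4: pivot -3/7 → sign −
signature = (0, 5, 0)

Answer: (0, 5, 0)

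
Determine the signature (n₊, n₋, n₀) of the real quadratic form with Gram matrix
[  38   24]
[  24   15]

step 0: pivot 38 → sign +
step 1: pivot -3/19 → sign −
signature = (1, 1, 0)

Answer: (1, 1, 0)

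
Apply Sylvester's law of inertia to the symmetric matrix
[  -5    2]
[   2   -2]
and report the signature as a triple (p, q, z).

Answer: (0, 2, 0)

Derivation:
step 0: pivot -5 → sign −
step 1: pivot -6/5 → sign −
signature = (0, 2, 0)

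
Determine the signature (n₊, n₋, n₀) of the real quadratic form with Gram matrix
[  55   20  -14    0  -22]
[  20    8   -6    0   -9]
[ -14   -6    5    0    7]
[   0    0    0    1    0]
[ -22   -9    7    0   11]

Answer: (5, 0, 0)

Derivation:
step 0: pivot 55 → sign +
step 1: pivot 8/11 → sign +
step 2: pivot 3/10 → sign +
step 3: pivot 1 → sign +
step 4: pivot 3/4 → sign +
signature = (5, 0, 0)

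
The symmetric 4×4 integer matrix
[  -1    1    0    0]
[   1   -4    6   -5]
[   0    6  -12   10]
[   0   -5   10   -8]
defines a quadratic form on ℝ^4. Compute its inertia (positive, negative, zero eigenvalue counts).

Answer: (1, 2, 1)

Derivation:
step 0: pivot -1 → sign −
step 1: pivot -3 → sign −
step 2: pivot 1/3 → sign +
step 3: row/col 3 already zero → sign 0
signature = (1, 2, 1)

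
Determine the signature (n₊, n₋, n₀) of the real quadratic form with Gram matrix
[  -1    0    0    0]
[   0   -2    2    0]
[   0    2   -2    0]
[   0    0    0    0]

Answer: (0, 2, 2)

Derivation:
step 0: pivot -1 → sign −
step 1: pivot -2 → sign −
step 2: row/col 2 already zero → sign 0
step 3: row/col 3 already zero → sign 0
signature = (0, 2, 2)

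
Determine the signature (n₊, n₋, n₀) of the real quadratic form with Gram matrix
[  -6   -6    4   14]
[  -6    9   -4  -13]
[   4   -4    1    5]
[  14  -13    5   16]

step 0: pivot -6 → sign −
step 1: pivot 15 → sign +
step 2: pivot -3/5 → sign −
step 3: pivot 2/27 → sign +
signature = (2, 2, 0)

Answer: (2, 2, 0)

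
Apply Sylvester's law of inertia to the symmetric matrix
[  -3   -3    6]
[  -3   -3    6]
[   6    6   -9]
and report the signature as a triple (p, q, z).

step 0: pivot -3 → sign −
step 1: pivot 3 → sign +
step 2: row/col 2 already zero → sign 0
signature = (1, 1, 1)

Answer: (1, 1, 1)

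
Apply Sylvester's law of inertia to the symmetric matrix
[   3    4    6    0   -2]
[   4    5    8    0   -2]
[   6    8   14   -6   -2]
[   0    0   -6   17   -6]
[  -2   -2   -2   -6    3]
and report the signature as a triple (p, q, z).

Answer: (3, 2, 0)

Derivation:
step 0: pivot 3 → sign +
step 1: pivot -1/3 → sign −
step 2: pivot 2 → sign +
step 3: pivot -1 → sign −
step 4: pivot 1 → sign +
signature = (3, 2, 0)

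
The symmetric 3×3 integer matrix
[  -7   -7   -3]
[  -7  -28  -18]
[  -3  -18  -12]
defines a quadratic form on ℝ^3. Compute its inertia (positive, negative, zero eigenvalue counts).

step 0: pivot -7 → sign −
step 1: pivot -21 → sign −
step 2: row/col 2 already zero → sign 0
signature = (0, 2, 1)

Answer: (0, 2, 1)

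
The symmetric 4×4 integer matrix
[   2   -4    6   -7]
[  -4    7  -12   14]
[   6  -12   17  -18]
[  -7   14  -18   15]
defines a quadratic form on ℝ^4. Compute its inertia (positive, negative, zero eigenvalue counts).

Answer: (1, 3, 0)

Derivation:
step 0: pivot 2 → sign +
step 1: pivot -1 → sign −
step 2: pivot -1 → sign −
step 3: pivot -1/2 → sign −
signature = (1, 3, 0)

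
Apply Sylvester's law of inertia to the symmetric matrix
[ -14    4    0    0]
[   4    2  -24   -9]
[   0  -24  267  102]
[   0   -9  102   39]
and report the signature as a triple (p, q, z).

Answer: (3, 1, 0)

Derivation:
step 0: pivot -14 → sign −
step 1: pivot 22/7 → sign +
step 2: pivot 921/11 → sign +
step 3: pivot 3/614 → sign +
signature = (3, 1, 0)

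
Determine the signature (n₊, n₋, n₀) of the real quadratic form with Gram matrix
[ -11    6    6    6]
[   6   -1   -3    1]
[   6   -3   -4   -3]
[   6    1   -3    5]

Answer: (2, 2, 0)

Derivation:
step 0: pivot -11 → sign −
step 1: pivot 25/11 → sign +
step 2: pivot -19/25 → sign −
step 3: pivot 6/19 → sign +
signature = (2, 2, 0)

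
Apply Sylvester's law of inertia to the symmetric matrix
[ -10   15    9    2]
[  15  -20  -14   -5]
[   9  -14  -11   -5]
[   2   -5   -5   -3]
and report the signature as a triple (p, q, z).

Answer: (2, 2, 0)

Derivation:
step 0: pivot -10 → sign −
step 1: pivot 5/2 → sign +
step 2: pivot -3 → sign −
step 3: pivot 3/25 → sign +
signature = (2, 2, 0)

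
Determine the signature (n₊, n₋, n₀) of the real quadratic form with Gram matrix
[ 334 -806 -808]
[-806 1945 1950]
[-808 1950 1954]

Answer: (2, 1, 0)

Derivation:
step 0: pivot 334 → sign +
step 1: pivot -3/167 → sign −
step 2: pivot 2/3 → sign +
signature = (2, 1, 0)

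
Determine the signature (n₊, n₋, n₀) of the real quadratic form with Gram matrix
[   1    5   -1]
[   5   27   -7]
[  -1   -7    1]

step 0: pivot 1 → sign +
step 1: pivot 2 → sign +
step 2: pivot -2 → sign −
signature = (2, 1, 0)

Answer: (2, 1, 0)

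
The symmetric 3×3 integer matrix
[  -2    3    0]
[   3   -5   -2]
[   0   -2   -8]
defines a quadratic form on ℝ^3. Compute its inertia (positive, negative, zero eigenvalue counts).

step 0: pivot -2 → sign −
step 1: pivot -1/2 → sign −
step 2: row/col 2 already zero → sign 0
signature = (0, 2, 1)

Answer: (0, 2, 1)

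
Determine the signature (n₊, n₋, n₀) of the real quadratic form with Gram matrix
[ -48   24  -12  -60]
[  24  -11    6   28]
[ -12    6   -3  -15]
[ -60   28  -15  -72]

step 0: pivot -48 → sign −
step 1: pivot 1 → sign +
step 2: pivot -1 → sign −
step 3: row/col 3 already zero → sign 0
signature = (1, 2, 1)

Answer: (1, 2, 1)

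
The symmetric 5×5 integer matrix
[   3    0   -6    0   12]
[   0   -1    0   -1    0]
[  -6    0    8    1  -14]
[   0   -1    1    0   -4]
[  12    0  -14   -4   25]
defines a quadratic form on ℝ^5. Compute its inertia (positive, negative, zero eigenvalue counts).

Answer: (3, 2, 0)

Derivation:
step 0: pivot 3 → sign +
step 1: pivot -1 → sign −
step 2: pivot -4 → sign −
step 3: pivot 5/4 → sign +
step 4: pivot 1/5 → sign +
signature = (3, 2, 0)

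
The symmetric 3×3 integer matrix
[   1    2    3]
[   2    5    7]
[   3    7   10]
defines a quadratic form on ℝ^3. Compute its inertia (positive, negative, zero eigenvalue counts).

Answer: (2, 0, 1)

Derivation:
step 0: pivot 1 → sign +
step 1: pivot 1 → sign +
step 2: row/col 2 already zero → sign 0
signature = (2, 0, 1)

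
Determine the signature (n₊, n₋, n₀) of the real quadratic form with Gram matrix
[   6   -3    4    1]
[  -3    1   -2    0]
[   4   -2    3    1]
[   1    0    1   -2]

step 0: pivot 6 → sign +
step 1: pivot -1/2 → sign −
step 2: pivot 1/3 → sign +
step 3: pivot -2 → sign −
signature = (2, 2, 0)

Answer: (2, 2, 0)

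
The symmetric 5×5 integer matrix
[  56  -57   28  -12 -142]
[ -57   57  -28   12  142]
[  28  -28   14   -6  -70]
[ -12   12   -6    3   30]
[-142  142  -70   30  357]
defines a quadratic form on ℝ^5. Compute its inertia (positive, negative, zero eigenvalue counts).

step 0: pivot 56 → sign +
step 1: pivot -57/56 → sign −
step 2: pivot 14/57 → sign +
step 3: pivot 3/7 → sign +
step 4: pivot 3 → sign +
signature = (4, 1, 0)

Answer: (4, 1, 0)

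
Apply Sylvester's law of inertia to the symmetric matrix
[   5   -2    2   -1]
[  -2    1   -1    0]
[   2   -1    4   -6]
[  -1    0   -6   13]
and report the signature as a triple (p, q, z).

Answer: (3, 0, 1)

Derivation:
step 0: pivot 5 → sign +
step 1: pivot 1/5 → sign +
step 2: pivot 3 → sign +
step 3: row/col 3 already zero → sign 0
signature = (3, 0, 1)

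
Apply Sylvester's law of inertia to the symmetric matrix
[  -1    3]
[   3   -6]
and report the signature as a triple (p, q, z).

Answer: (1, 1, 0)

Derivation:
step 0: pivot -1 → sign −
step 1: pivot 3 → sign +
signature = (1, 1, 0)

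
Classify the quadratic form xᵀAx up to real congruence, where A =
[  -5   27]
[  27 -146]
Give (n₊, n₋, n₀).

Answer: (0, 2, 0)

Derivation:
step 0: pivot -5 → sign −
step 1: pivot -1/5 → sign −
signature = (0, 2, 0)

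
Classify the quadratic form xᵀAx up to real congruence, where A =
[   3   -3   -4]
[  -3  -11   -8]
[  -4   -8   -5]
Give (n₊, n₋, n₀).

Answer: (1, 2, 0)

Derivation:
step 0: pivot 3 → sign +
step 1: pivot -14 → sign −
step 2: pivot -1/21 → sign −
signature = (1, 2, 0)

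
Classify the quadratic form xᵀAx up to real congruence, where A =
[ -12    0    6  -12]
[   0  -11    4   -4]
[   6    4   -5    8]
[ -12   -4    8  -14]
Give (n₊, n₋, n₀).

Answer: (0, 3, 1)

Derivation:
step 0: pivot -12 → sign −
step 1: pivot -11 → sign −
step 2: pivot -6/11 → sign −
step 3: row/col 3 already zero → sign 0
signature = (0, 3, 1)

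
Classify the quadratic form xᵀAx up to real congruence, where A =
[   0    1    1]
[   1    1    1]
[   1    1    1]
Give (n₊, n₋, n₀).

Answer: (1, 1, 1)

Derivation:
step 0: pivot 1 → sign +
step 1: pivot -1 → sign −
step 2: row/col 2 already zero → sign 0
signature = (1, 1, 1)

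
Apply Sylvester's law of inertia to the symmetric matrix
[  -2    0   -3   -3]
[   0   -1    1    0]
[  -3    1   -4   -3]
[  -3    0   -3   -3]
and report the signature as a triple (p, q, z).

Answer: (1, 2, 1)

Derivation:
step 0: pivot -2 → sign −
step 1: pivot -1 → sign −
step 2: pivot 3/2 → sign +
step 3: row/col 3 already zero → sign 0
signature = (1, 2, 1)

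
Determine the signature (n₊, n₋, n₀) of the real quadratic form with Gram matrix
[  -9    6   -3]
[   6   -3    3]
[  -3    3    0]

step 0: pivot -9 → sign −
step 1: pivot 1 → sign +
step 2: row/col 2 already zero → sign 0
signature = (1, 1, 1)

Answer: (1, 1, 1)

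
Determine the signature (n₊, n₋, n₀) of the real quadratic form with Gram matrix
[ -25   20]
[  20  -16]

Answer: (0, 1, 1)

Derivation:
step 0: pivot -25 → sign −
step 1: row/col 1 already zero → sign 0
signature = (0, 1, 1)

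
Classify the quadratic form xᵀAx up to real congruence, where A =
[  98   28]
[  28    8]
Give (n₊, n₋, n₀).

step 0: pivot 98 → sign +
step 1: row/col 1 already zero → sign 0
signature = (1, 0, 1)

Answer: (1, 0, 1)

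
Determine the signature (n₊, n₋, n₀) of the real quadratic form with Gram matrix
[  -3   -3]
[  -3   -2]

step 0: pivot -3 → sign −
step 1: pivot 1 → sign +
signature = (1, 1, 0)

Answer: (1, 1, 0)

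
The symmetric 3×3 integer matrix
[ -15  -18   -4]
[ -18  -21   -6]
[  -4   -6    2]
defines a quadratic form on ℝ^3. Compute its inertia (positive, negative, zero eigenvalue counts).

step 0: pivot -15 → sign −
step 1: pivot 3/5 → sign +
step 2: pivot 2/3 → sign +
signature = (2, 1, 0)

Answer: (2, 1, 0)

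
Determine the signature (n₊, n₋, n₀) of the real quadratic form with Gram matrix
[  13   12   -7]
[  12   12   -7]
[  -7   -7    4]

Answer: (2, 1, 0)

Derivation:
step 0: pivot 13 → sign +
step 1: pivot 12/13 → sign +
step 2: pivot -1/12 → sign −
signature = (2, 1, 0)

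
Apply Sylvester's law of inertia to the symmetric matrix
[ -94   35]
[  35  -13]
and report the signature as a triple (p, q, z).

Answer: (1, 1, 0)

Derivation:
step 0: pivot -94 → sign −
step 1: pivot 3/94 → sign +
signature = (1, 1, 0)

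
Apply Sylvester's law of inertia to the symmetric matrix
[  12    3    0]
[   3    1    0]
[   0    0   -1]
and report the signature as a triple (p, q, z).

step 0: pivot 12 → sign +
step 1: pivot 1/4 → sign +
step 2: pivot -1 → sign −
signature = (2, 1, 0)

Answer: (2, 1, 0)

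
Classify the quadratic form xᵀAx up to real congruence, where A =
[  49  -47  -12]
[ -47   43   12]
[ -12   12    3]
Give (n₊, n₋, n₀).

step 0: pivot 49 → sign +
step 1: pivot -102/49 → sign −
step 2: pivot 3/17 → sign +
signature = (2, 1, 0)

Answer: (2, 1, 0)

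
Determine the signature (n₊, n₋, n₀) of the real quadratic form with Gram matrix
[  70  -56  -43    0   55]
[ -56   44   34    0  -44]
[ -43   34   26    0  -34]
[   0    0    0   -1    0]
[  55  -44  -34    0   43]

step 0: pivot 70 → sign +
step 1: pivot -4/5 → sign −
step 2: pivot -3/14 → sign −
step 3: pivot -1 → sign −
step 4: row/col 4 already zero → sign 0
signature = (1, 3, 1)

Answer: (1, 3, 1)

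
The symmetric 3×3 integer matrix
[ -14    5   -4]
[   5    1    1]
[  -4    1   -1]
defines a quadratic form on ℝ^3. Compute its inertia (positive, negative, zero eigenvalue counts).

Answer: (2, 1, 0)

Derivation:
step 0: pivot -14 → sign −
step 1: pivot 39/14 → sign +
step 2: pivot 1/13 → sign +
signature = (2, 1, 0)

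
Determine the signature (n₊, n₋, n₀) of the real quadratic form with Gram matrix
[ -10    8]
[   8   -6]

step 0: pivot -10 → sign −
step 1: pivot 2/5 → sign +
signature = (1, 1, 0)

Answer: (1, 1, 0)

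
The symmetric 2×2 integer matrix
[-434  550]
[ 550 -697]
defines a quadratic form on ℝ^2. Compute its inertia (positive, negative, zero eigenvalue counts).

step 0: pivot -434 → sign −
step 1: pivot 1/217 → sign +
signature = (1, 1, 0)

Answer: (1, 1, 0)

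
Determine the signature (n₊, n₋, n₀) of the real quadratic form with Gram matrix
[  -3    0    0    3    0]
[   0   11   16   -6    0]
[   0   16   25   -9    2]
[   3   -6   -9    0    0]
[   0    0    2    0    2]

step 0: pivot -3 → sign −
step 1: pivot 11 → sign +
step 2: pivot 19/11 → sign +
step 3: pivot -6/19 → sign −
step 4: row/col 4 already zero → sign 0
signature = (2, 2, 1)

Answer: (2, 2, 1)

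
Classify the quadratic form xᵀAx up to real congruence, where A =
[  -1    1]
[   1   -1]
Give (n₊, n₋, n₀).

Answer: (0, 1, 1)

Derivation:
step 0: pivot -1 → sign −
step 1: row/col 1 already zero → sign 0
signature = (0, 1, 1)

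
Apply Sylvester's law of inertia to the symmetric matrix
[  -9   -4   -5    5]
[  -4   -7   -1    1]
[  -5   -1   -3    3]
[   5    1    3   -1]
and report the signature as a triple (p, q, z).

step 0: pivot -9 → sign −
step 1: pivot -47/9 → sign −
step 2: pivot 3/47 → sign +
step 3: pivot 2 → sign +
signature = (2, 2, 0)

Answer: (2, 2, 0)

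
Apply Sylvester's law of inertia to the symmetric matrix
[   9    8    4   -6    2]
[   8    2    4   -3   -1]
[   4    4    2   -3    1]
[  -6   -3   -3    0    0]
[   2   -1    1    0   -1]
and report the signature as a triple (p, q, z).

Answer: (2, 2, 1)

Derivation:
step 0: pivot 9 → sign +
step 1: pivot -46/9 → sign −
step 2: pivot 6/23 → sign +
step 3: pivot -3 → sign −
step 4: row/col 4 already zero → sign 0
signature = (2, 2, 1)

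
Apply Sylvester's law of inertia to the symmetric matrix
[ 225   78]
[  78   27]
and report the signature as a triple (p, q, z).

step 0: pivot 225 → sign +
step 1: pivot -1/25 → sign −
signature = (1, 1, 0)

Answer: (1, 1, 0)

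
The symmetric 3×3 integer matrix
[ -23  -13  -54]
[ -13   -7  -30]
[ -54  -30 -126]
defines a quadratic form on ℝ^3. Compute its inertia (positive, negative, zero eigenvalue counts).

step 0: pivot -23 → sign −
step 1: pivot 8/23 → sign +
step 2: row/col 2 already zero → sign 0
signature = (1, 1, 1)

Answer: (1, 1, 1)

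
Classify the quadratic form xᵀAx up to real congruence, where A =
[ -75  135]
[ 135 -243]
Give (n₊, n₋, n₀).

Answer: (0, 1, 1)

Derivation:
step 0: pivot -75 → sign −
step 1: row/col 1 already zero → sign 0
signature = (0, 1, 1)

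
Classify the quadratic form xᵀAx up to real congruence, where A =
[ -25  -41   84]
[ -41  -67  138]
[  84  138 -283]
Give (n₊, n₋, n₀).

Answer: (1, 2, 0)

Derivation:
step 0: pivot -25 → sign −
step 1: pivot 6/25 → sign +
step 2: pivot -1 → sign −
signature = (1, 2, 0)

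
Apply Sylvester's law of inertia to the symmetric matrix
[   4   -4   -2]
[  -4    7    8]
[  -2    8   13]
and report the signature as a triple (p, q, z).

Answer: (2, 0, 1)

Derivation:
step 0: pivot 4 → sign +
step 1: pivot 3 → sign +
step 2: row/col 2 already zero → sign 0
signature = (2, 0, 1)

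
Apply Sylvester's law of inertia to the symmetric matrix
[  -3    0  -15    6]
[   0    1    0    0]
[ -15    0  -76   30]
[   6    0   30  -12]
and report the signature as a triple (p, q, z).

Answer: (1, 2, 1)

Derivation:
step 0: pivot -3 → sign −
step 1: pivot 1 → sign +
step 2: pivot -1 → sign −
step 3: row/col 3 already zero → sign 0
signature = (1, 2, 1)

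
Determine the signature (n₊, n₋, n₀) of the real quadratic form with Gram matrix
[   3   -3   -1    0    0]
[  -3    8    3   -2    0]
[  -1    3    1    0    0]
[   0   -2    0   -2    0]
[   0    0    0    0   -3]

Answer: (3, 2, 0)

Derivation:
step 0: pivot 3 → sign +
step 1: pivot 5 → sign +
step 2: pivot -2/15 → sign −
step 3: pivot 2 → sign +
step 4: pivot -3 → sign −
signature = (3, 2, 0)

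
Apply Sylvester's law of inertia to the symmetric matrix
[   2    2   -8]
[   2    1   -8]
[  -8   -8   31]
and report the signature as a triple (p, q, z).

Answer: (1, 2, 0)

Derivation:
step 0: pivot 2 → sign +
step 1: pivot -1 → sign −
step 2: pivot -1 → sign −
signature = (1, 2, 0)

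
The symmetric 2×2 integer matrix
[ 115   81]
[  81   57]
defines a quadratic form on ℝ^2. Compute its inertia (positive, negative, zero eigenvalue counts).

Answer: (1, 1, 0)

Derivation:
step 0: pivot 115 → sign +
step 1: pivot -6/115 → sign −
signature = (1, 1, 0)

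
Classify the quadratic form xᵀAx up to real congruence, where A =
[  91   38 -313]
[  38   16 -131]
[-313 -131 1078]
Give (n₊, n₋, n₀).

Answer: (3, 0, 0)

Derivation:
step 0: pivot 91 → sign +
step 1: pivot 12/91 → sign +
step 2: pivot 3/4 → sign +
signature = (3, 0, 0)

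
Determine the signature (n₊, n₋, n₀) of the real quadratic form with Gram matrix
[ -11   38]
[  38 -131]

Answer: (1, 1, 0)

Derivation:
step 0: pivot -11 → sign −
step 1: pivot 3/11 → sign +
signature = (1, 1, 0)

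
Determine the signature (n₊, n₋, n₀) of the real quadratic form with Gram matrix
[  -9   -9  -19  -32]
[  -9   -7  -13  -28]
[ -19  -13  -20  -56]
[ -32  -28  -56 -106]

Answer: (2, 2, 0)

Derivation:
step 0: pivot -9 → sign −
step 1: pivot 2 → sign +
step 2: pivot 19/9 → sign +
step 3: pivot -6/19 → sign −
signature = (2, 2, 0)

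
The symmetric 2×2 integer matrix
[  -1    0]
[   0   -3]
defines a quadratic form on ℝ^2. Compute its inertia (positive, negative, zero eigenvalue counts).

step 0: pivot -1 → sign −
step 1: pivot -3 → sign −
signature = (0, 2, 0)

Answer: (0, 2, 0)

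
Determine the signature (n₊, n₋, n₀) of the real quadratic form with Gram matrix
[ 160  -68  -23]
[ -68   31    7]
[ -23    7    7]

Answer: (3, 0, 0)

Derivation:
step 0: pivot 160 → sign +
step 1: pivot 21/10 → sign +
step 2: pivot 3/112 → sign +
signature = (3, 0, 0)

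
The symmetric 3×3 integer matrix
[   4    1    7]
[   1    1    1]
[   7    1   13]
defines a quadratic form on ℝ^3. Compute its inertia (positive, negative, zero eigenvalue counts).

step 0: pivot 4 → sign +
step 1: pivot 3/4 → sign +
step 2: row/col 2 already zero → sign 0
signature = (2, 0, 1)

Answer: (2, 0, 1)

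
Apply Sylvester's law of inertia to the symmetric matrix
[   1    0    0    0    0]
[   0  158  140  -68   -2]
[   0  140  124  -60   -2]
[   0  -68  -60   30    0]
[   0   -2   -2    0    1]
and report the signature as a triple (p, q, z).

Answer: (3, 1, 1)

Derivation:
step 0: pivot 1 → sign +
step 1: pivot 158 → sign +
step 2: pivot -4/79 → sign −
step 3: pivot 2 → sign +
step 4: row/col 4 already zero → sign 0
signature = (3, 1, 1)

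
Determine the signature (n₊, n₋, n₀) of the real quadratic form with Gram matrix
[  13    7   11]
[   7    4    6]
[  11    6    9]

step 0: pivot 13 → sign +
step 1: pivot 3/13 → sign +
step 2: pivot -1/3 → sign −
signature = (2, 1, 0)

Answer: (2, 1, 0)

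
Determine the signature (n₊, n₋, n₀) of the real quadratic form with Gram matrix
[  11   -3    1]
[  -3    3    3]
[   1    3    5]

Answer: (2, 0, 1)

Derivation:
step 0: pivot 11 → sign +
step 1: pivot 24/11 → sign +
step 2: row/col 2 already zero → sign 0
signature = (2, 0, 1)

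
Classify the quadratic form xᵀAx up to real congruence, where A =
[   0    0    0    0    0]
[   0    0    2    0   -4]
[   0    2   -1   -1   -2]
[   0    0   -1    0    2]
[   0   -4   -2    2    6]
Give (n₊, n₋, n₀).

Answer: (1, 2, 2)

Derivation:
step 0: pivot -1 → sign −
step 1: pivot 4 → sign +
step 2: pivot -6 → sign −
step 3: row/col 3 already zero → sign 0
step 4: row/col 4 already zero → sign 0
signature = (1, 2, 2)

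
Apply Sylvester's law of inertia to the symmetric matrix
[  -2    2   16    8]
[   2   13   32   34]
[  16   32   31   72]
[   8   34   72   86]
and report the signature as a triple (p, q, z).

step 0: pivot -2 → sign −
step 1: pivot 15 → sign +
step 2: pivot 27/5 → sign +
step 3: pivot -2/27 → sign −
signature = (2, 2, 0)

Answer: (2, 2, 0)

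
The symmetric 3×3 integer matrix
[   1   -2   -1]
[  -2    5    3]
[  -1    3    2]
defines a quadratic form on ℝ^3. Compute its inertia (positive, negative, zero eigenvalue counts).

Answer: (2, 0, 1)

Derivation:
step 0: pivot 1 → sign +
step 1: pivot 1 → sign +
step 2: row/col 2 already zero → sign 0
signature = (2, 0, 1)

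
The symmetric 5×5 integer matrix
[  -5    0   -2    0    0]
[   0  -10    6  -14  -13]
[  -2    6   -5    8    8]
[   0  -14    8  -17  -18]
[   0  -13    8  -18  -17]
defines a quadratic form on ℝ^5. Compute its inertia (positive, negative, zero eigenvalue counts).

Answer: (1, 4, 0)

Derivation:
step 0: pivot -5 → sign −
step 1: pivot -10 → sign −
step 2: pivot -3/5 → sign −
step 3: pivot 43/15 → sign +
step 4: pivot -3/86 → sign −
signature = (1, 4, 0)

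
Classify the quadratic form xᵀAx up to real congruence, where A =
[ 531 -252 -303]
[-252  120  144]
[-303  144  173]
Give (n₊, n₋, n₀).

step 0: pivot 531 → sign +
step 1: pivot 24/59 → sign +
step 2: row/col 2 already zero → sign 0
signature = (2, 0, 1)

Answer: (2, 0, 1)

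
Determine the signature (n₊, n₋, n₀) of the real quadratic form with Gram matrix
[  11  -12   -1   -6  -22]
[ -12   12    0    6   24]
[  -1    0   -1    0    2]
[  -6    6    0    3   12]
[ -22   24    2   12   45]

Answer: (2, 1, 2)

Derivation:
step 0: pivot 11 → sign +
step 1: pivot -12/11 → sign −
step 2: pivot 1 → sign +
step 3: row/col 3 already zero → sign 0
step 4: row/col 4 already zero → sign 0
signature = (2, 1, 2)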